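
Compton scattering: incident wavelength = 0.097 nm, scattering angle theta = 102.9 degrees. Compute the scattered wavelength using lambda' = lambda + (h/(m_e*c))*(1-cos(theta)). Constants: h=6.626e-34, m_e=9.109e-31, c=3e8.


Compton wavelength: h/(m_e*c) = 2.4247e-12 m
d_lambda = 2.4247e-12 * (1 - cos(102.9 deg))
= 2.4247e-12 * 1.22325
= 2.9660e-12 m = 0.002966 nm
lambda' = 0.097 + 0.002966
= 0.099966 nm

0.099966


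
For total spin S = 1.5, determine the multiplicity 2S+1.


Spin multiplicity = 2S + 1
= 2 * 1.5 + 1
= 3.0 + 1
= 4

4


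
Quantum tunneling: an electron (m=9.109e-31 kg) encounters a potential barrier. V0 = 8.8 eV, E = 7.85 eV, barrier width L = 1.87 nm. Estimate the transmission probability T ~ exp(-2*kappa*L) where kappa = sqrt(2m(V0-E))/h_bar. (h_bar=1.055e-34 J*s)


V0 - E = 0.95 eV = 1.5219e-19 J
kappa = sqrt(2 * m * (V0-E)) / h_bar
= sqrt(2 * 9.109e-31 * 1.5219e-19) / 1.055e-34
= 4.9910e+09 /m
2*kappa*L = 2 * 4.9910e+09 * 1.87e-9
= 18.6665
T = exp(-18.6665) = 7.820752e-09

7.820752e-09


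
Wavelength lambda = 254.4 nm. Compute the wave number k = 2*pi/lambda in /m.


k = 2 * pi / lambda
= 6.2832 / (254.4e-9)
= 6.2832 / 2.5440e-07
= 2.4698e+07 /m

2.4698e+07


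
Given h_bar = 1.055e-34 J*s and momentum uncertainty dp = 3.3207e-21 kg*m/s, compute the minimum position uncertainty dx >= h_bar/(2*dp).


dx = h_bar / (2 * dp)
= 1.055e-34 / (2 * 3.3207e-21)
= 1.055e-34 / 6.6414e-21
= 1.5885e-14 m

1.5885e-14


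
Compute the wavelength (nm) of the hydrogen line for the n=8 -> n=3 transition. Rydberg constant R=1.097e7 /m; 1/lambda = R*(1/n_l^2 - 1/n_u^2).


1/lambda = R * (1/n_l^2 - 1/n_u^2)
= 1.097e7 * (1/3^2 - 1/8^2)
= 1.097e7 * (0.111111 - 0.015625)
= 1.097e7 * 0.095486
= 1.0475e+06 /m
lambda = 1 / 1.0475e+06 = 954.6698 nm

954.6698


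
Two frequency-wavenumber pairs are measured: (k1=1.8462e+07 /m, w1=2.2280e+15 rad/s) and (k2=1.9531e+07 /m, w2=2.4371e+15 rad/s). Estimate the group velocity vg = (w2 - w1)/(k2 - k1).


vg = (w2 - w1) / (k2 - k1)
= (2.4371e+15 - 2.2280e+15) / (1.9531e+07 - 1.8462e+07)
= 2.0910e+14 / 1.0690e+06
= 1.9560e+08 m/s

1.9560e+08


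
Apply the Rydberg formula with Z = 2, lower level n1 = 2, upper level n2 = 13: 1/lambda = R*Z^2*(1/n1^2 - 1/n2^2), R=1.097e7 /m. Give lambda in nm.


1/lambda = R * Z^2 * (1/n1^2 - 1/n2^2)
= 1.097e7 * 2^2 * (1/2^2 - 1/13^2)
= 1.097e7 * 4 * (0.25 - 0.005917)
= 1.0710e+07 /m
lambda = 1 / 1.0710e+07
= 93.3676 nm

93.3676


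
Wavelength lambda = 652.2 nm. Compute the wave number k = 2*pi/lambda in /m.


k = 2 * pi / lambda
= 6.2832 / (652.2e-9)
= 6.2832 / 6.5220e-07
= 9.6338e+06 /m

9.6338e+06


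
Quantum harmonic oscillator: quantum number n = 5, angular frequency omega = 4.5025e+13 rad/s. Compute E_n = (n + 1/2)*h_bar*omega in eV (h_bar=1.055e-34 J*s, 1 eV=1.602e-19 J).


E = (n + 1/2) * h_bar * omega
= (5 + 0.5) * 1.055e-34 * 4.5025e+13
= 5.5 * 4.7501e-21
= 2.6126e-20 J
= 0.1631 eV

0.1631


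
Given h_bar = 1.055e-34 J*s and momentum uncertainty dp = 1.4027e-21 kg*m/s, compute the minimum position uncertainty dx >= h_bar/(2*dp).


dx = h_bar / (2 * dp)
= 1.055e-34 / (2 * 1.4027e-21)
= 1.055e-34 / 2.8054e-21
= 3.7606e-14 m

3.7606e-14


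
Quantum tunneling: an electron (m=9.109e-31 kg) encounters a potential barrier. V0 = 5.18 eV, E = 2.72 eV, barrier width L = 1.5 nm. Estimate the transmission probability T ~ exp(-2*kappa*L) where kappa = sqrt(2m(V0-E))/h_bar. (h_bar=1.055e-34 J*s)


V0 - E = 2.46 eV = 3.9409e-19 J
kappa = sqrt(2 * m * (V0-E)) / h_bar
= sqrt(2 * 9.109e-31 * 3.9409e-19) / 1.055e-34
= 8.0315e+09 /m
2*kappa*L = 2 * 8.0315e+09 * 1.5e-9
= 24.0945
T = exp(-24.0945) = 3.434715e-11

3.434715e-11


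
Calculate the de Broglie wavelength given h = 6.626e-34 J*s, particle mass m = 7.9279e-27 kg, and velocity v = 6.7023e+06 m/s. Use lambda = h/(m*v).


lambda = h / (m * v)
= 6.626e-34 / (7.9279e-27 * 6.7023e+06)
= 6.626e-34 / 5.3135e-20
= 1.2470e-14 m

1.2470e-14


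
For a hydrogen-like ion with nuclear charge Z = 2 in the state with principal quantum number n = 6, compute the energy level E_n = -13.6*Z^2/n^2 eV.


E_n = -13.6 * Z^2 / n^2
= -13.6 * 2^2 / 6^2
= -13.6 * 4 / 36
= -1.5111 eV

-1.5111


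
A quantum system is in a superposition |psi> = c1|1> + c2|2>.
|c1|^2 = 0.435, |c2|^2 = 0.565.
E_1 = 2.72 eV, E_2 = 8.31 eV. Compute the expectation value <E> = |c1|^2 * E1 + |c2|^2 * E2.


<E> = |c1|^2 * E1 + |c2|^2 * E2
= 0.435 * 2.72 + 0.565 * 8.31
= 1.1832 + 4.6951
= 5.8784 eV

5.8784


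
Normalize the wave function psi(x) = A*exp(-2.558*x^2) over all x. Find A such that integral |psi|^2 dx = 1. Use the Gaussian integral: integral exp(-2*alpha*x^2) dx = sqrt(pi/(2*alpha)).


integral |psi|^2 dx = A^2 * sqrt(pi/(2*alpha)) = 1
A^2 = sqrt(2*alpha/pi)
= sqrt(2 * 2.558 / pi)
= 1.276117
A = sqrt(1.276117)
= 1.1297

1.1297


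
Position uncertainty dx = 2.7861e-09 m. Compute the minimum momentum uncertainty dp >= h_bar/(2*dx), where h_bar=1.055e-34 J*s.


dp = h_bar / (2 * dx)
= 1.055e-34 / (2 * 2.7861e-09)
= 1.055e-34 / 5.5722e-09
= 1.8933e-26 kg*m/s

1.8933e-26


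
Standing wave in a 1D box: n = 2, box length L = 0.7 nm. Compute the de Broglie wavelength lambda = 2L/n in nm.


lambda = 2L / n
= 2 * 0.7 / 2
= 1.4 / 2
= 0.7 nm

0.7


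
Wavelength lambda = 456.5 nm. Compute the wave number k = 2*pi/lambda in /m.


k = 2 * pi / lambda
= 6.2832 / (456.5e-9)
= 6.2832 / 4.5650e-07
= 1.3764e+07 /m

1.3764e+07


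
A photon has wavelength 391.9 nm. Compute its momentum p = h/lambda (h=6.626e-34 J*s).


p = h / lambda
= 6.626e-34 / (391.9e-9)
= 6.626e-34 / 3.9190e-07
= 1.6907e-27 kg*m/s

1.6907e-27


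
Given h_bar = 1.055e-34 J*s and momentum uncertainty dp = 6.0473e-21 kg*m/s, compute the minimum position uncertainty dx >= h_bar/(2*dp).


dx = h_bar / (2 * dp)
= 1.055e-34 / (2 * 6.0473e-21)
= 1.055e-34 / 1.2095e-20
= 8.7229e-15 m

8.7229e-15


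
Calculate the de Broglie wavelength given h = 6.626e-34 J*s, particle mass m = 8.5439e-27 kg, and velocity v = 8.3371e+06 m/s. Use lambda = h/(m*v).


lambda = h / (m * v)
= 6.626e-34 / (8.5439e-27 * 8.3371e+06)
= 6.626e-34 / 7.1231e-20
= 9.3021e-15 m

9.3021e-15


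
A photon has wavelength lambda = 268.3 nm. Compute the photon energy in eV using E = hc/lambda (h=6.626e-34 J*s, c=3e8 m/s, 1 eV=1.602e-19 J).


E = hc / lambda
= (6.626e-34)(3e8) / (268.3e-9)
= 1.9878e-25 / 2.6830e-07
= 7.4089e-19 J
Converting to eV: 7.4089e-19 / 1.602e-19
= 4.6248 eV

4.6248


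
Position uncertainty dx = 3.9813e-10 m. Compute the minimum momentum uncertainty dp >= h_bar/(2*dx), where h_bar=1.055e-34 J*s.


dp = h_bar / (2 * dx)
= 1.055e-34 / (2 * 3.9813e-10)
= 1.055e-34 / 7.9626e-10
= 1.3249e-25 kg*m/s

1.3249e-25


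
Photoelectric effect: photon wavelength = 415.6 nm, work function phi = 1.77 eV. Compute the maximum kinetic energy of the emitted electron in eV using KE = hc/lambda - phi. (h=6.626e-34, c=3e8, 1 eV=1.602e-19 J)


E_photon = hc / lambda
= (6.626e-34)(3e8) / (415.6e-9)
= 4.7830e-19 J
= 2.9856 eV
KE = E_photon - phi
= 2.9856 - 1.77
= 1.2156 eV

1.2156


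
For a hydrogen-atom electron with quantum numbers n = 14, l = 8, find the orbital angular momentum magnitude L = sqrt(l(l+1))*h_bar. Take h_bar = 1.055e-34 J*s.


L = sqrt(l*(l+1)) * h_bar
= sqrt(8 * 9) * 1.055e-34
= sqrt(72) * 1.055e-34
= 8.4853 * 1.055e-34
= 8.9520e-34 J*s

8.9520e-34


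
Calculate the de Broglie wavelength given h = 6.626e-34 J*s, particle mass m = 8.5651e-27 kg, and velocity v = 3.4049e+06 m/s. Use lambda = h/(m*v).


lambda = h / (m * v)
= 6.626e-34 / (8.5651e-27 * 3.4049e+06)
= 6.626e-34 / 2.9163e-20
= 2.2720e-14 m

2.2720e-14


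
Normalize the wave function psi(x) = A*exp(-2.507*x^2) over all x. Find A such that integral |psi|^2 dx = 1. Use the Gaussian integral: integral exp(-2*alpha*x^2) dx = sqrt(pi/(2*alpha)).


integral |psi|^2 dx = A^2 * sqrt(pi/(2*alpha)) = 1
A^2 = sqrt(2*alpha/pi)
= sqrt(2 * 2.507 / pi)
= 1.263331
A = sqrt(1.263331)
= 1.124

1.124


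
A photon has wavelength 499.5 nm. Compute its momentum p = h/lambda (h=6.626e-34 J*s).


p = h / lambda
= 6.626e-34 / (499.5e-9)
= 6.626e-34 / 4.9950e-07
= 1.3265e-27 kg*m/s

1.3265e-27


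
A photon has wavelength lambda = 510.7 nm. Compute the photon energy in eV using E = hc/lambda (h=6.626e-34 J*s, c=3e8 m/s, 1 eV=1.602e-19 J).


E = hc / lambda
= (6.626e-34)(3e8) / (510.7e-9)
= 1.9878e-25 / 5.1070e-07
= 3.8923e-19 J
Converting to eV: 3.8923e-19 / 1.602e-19
= 2.4297 eV

2.4297


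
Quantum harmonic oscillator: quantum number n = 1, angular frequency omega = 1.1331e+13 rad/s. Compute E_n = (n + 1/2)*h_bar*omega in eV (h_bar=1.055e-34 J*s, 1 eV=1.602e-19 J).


E = (n + 1/2) * h_bar * omega
= (1 + 0.5) * 1.055e-34 * 1.1331e+13
= 1.5 * 1.1954e-21
= 1.7931e-21 J
= 0.0112 eV

0.0112


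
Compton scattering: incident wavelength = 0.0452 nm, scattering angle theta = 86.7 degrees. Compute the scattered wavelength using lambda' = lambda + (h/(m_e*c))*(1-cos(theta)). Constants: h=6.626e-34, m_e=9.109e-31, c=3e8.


Compton wavelength: h/(m_e*c) = 2.4247e-12 m
d_lambda = 2.4247e-12 * (1 - cos(86.7 deg))
= 2.4247e-12 * 0.942436
= 2.2851e-12 m = 0.002285 nm
lambda' = 0.0452 + 0.002285
= 0.047485 nm

0.047485


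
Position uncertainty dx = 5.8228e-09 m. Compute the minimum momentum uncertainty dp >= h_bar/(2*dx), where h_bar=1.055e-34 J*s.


dp = h_bar / (2 * dx)
= 1.055e-34 / (2 * 5.8228e-09)
= 1.055e-34 / 1.1646e-08
= 9.0592e-27 kg*m/s

9.0592e-27


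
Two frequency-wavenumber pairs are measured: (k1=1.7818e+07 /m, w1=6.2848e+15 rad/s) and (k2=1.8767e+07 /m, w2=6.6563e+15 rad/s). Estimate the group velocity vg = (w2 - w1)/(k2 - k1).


vg = (w2 - w1) / (k2 - k1)
= (6.6563e+15 - 6.2848e+15) / (1.8767e+07 - 1.7818e+07)
= 3.7150e+14 / 9.4900e+05
= 3.9146e+08 m/s

3.9146e+08


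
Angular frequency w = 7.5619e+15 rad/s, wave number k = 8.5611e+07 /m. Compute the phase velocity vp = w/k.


vp = w / k
= 7.5619e+15 / 8.5611e+07
= 8.8329e+07 m/s

8.8329e+07


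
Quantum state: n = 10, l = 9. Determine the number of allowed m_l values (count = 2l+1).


m_l ranges from -l to +l in integer steps
So m_l goes from -9 to +9
Count = 2l + 1 = 2*9 + 1
= 19

19


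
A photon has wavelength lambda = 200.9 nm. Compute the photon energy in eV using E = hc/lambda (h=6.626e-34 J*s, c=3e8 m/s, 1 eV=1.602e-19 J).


E = hc / lambda
= (6.626e-34)(3e8) / (200.9e-9)
= 1.9878e-25 / 2.0090e-07
= 9.8945e-19 J
Converting to eV: 9.8945e-19 / 1.602e-19
= 6.1763 eV

6.1763


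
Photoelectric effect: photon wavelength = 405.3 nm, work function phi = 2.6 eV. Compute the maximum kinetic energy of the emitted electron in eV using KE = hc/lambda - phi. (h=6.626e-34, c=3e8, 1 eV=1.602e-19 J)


E_photon = hc / lambda
= (6.626e-34)(3e8) / (405.3e-9)
= 4.9045e-19 J
= 3.0615 eV
KE = E_photon - phi
= 3.0615 - 2.6
= 0.4615 eV

0.4615


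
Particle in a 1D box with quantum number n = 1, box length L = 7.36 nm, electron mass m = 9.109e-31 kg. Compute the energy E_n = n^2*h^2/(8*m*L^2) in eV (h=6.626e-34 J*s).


E = n^2 * h^2 / (8 * m * L^2)
= 1^2 * (6.626e-34)^2 / (8 * 9.109e-31 * (7.36e-9)^2)
= 1 * 4.3904e-67 / (8 * 9.109e-31 * 5.4170e-17)
= 1.1122e-21 J
= 0.0069 eV

0.0069


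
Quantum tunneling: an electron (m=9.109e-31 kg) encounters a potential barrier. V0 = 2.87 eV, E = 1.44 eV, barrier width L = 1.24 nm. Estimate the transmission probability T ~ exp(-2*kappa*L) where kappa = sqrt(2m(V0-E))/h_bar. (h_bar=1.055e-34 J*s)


V0 - E = 1.43 eV = 2.2909e-19 J
kappa = sqrt(2 * m * (V0-E)) / h_bar
= sqrt(2 * 9.109e-31 * 2.2909e-19) / 1.055e-34
= 6.1235e+09 /m
2*kappa*L = 2 * 6.1235e+09 * 1.24e-9
= 15.1862
T = exp(-15.1862) = 2.539342e-07

2.539342e-07


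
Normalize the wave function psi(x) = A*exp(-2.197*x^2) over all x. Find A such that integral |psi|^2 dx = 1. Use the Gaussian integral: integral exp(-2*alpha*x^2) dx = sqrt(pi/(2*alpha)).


integral |psi|^2 dx = A^2 * sqrt(pi/(2*alpha)) = 1
A^2 = sqrt(2*alpha/pi)
= sqrt(2 * 2.197 / pi)
= 1.182647
A = sqrt(1.182647)
= 1.0875

1.0875


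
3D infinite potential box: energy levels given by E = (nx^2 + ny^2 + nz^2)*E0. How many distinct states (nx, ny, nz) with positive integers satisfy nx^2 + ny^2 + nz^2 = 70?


Enumerate all (nx, ny, nz) with nx^2 + ny^2 + nz^2 = 70:
(3,5,6)
(3,6,5)
(5,3,6)
(5,6,3)
(6,3,5)
(6,5,3)
Total degeneracy = 6

6


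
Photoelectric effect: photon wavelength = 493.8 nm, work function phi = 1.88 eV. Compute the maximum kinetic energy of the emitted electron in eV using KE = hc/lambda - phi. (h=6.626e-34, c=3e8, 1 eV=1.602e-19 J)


E_photon = hc / lambda
= (6.626e-34)(3e8) / (493.8e-9)
= 4.0255e-19 J
= 2.5128 eV
KE = E_photon - phi
= 2.5128 - 1.88
= 0.6328 eV

0.6328


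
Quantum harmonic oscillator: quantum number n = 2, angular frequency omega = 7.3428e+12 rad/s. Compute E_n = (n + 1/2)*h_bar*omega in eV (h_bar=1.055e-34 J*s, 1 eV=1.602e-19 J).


E = (n + 1/2) * h_bar * omega
= (2 + 0.5) * 1.055e-34 * 7.3428e+12
= 2.5 * 7.7467e-22
= 1.9367e-21 J
= 0.0121 eV

0.0121


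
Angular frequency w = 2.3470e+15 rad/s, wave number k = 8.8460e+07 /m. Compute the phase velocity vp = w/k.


vp = w / k
= 2.3470e+15 / 8.8460e+07
= 2.6532e+07 m/s

2.6532e+07


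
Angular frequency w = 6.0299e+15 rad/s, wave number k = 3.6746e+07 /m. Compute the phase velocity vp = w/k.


vp = w / k
= 6.0299e+15 / 3.6746e+07
= 1.6410e+08 m/s

1.6410e+08


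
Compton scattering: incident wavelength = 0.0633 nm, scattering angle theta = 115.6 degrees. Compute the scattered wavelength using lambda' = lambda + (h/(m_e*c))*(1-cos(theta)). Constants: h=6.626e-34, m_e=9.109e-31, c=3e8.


Compton wavelength: h/(m_e*c) = 2.4247e-12 m
d_lambda = 2.4247e-12 * (1 - cos(115.6 deg))
= 2.4247e-12 * 1.432086
= 3.4724e-12 m = 0.003472 nm
lambda' = 0.0633 + 0.003472
= 0.066772 nm

0.066772


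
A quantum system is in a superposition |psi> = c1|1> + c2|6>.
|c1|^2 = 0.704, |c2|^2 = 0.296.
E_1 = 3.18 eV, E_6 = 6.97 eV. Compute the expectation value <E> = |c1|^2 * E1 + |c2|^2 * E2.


<E> = |c1|^2 * E1 + |c2|^2 * E2
= 0.704 * 3.18 + 0.296 * 6.97
= 2.2387 + 2.0631
= 4.3018 eV

4.3018


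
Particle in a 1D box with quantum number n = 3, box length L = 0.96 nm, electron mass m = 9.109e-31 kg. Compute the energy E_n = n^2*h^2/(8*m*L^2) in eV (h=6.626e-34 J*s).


E = n^2 * h^2 / (8 * m * L^2)
= 3^2 * (6.626e-34)^2 / (8 * 9.109e-31 * (0.96e-9)^2)
= 9 * 4.3904e-67 / (8 * 9.109e-31 * 9.2160e-19)
= 5.8836e-19 J
= 3.6727 eV

3.6727


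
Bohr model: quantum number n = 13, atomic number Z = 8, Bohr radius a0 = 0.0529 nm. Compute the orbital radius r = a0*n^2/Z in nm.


r = a0 * n^2 / Z
= 0.0529 * 13^2 / 8
= 0.0529 * 169 / 8
= 1.1175 nm

1.1175


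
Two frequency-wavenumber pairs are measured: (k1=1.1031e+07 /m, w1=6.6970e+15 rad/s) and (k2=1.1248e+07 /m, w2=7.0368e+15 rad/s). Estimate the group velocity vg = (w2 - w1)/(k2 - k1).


vg = (w2 - w1) / (k2 - k1)
= (7.0368e+15 - 6.6970e+15) / (1.1248e+07 - 1.1031e+07)
= 3.3980e+14 / 2.1700e+05
= 1.5659e+09 m/s

1.5659e+09


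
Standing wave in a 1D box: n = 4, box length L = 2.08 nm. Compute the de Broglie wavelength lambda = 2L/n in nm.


lambda = 2L / n
= 2 * 2.08 / 4
= 4.16 / 4
= 1.04 nm

1.04


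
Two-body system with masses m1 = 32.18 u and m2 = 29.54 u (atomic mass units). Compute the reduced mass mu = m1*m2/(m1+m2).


mu = m1 * m2 / (m1 + m2)
= 32.18 * 29.54 / (32.18 + 29.54)
= 950.5972 / 61.72
= 15.4018 u

15.4018


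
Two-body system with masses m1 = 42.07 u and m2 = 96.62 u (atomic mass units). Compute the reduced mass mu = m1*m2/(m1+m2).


mu = m1 * m2 / (m1 + m2)
= 42.07 * 96.62 / (42.07 + 96.62)
= 4064.8034 / 138.69
= 29.3086 u

29.3086


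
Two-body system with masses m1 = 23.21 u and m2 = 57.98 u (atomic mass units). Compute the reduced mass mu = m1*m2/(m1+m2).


mu = m1 * m2 / (m1 + m2)
= 23.21 * 57.98 / (23.21 + 57.98)
= 1345.7158 / 81.19
= 16.5749 u

16.5749


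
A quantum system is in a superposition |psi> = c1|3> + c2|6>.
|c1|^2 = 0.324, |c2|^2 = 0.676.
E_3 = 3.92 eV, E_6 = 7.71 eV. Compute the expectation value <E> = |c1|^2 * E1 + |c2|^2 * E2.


<E> = |c1|^2 * E1 + |c2|^2 * E2
= 0.324 * 3.92 + 0.676 * 7.71
= 1.2701 + 5.212
= 6.482 eV

6.482


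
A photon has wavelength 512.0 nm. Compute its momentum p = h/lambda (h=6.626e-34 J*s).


p = h / lambda
= 6.626e-34 / (512.0e-9)
= 6.626e-34 / 5.1200e-07
= 1.2941e-27 kg*m/s

1.2941e-27


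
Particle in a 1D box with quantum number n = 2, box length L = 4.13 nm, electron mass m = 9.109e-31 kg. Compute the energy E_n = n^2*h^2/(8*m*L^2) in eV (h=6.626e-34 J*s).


E = n^2 * h^2 / (8 * m * L^2)
= 2^2 * (6.626e-34)^2 / (8 * 9.109e-31 * (4.13e-9)^2)
= 4 * 4.3904e-67 / (8 * 9.109e-31 * 1.7057e-17)
= 1.4129e-20 J
= 0.0882 eV

0.0882


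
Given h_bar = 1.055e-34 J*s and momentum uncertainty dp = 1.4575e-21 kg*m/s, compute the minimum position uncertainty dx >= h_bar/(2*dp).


dx = h_bar / (2 * dp)
= 1.055e-34 / (2 * 1.4575e-21)
= 1.055e-34 / 2.9150e-21
= 3.6192e-14 m

3.6192e-14


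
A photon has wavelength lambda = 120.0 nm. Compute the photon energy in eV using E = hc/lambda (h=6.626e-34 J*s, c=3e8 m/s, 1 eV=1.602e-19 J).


E = hc / lambda
= (6.626e-34)(3e8) / (120.0e-9)
= 1.9878e-25 / 1.2000e-07
= 1.6565e-18 J
Converting to eV: 1.6565e-18 / 1.602e-19
= 10.3402 eV

10.3402


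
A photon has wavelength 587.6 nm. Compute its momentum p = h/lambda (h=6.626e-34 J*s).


p = h / lambda
= 6.626e-34 / (587.6e-9)
= 6.626e-34 / 5.8760e-07
= 1.1276e-27 kg*m/s

1.1276e-27


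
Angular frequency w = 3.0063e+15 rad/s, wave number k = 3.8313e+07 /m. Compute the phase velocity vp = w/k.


vp = w / k
= 3.0063e+15 / 3.8313e+07
= 7.8467e+07 m/s

7.8467e+07


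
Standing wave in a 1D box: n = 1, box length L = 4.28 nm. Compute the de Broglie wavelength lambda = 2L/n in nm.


lambda = 2L / n
= 2 * 4.28 / 1
= 8.56 / 1
= 8.56 nm

8.56


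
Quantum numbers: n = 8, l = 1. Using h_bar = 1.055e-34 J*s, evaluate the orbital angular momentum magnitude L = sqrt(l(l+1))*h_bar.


L = sqrt(l*(l+1)) * h_bar
= sqrt(1 * 2) * 1.055e-34
= sqrt(2) * 1.055e-34
= 1.4142 * 1.055e-34
= 1.4920e-34 J*s

1.4920e-34


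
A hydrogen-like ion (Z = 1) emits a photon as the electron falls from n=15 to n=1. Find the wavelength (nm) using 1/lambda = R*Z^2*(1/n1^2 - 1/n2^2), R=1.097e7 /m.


1/lambda = R * Z^2 * (1/n1^2 - 1/n2^2)
= 1.097e7 * 1^2 * (1/1^2 - 1/15^2)
= 1.097e7 * 1 * (1.0 - 0.004444)
= 1.0921e+07 /m
lambda = 1 / 1.0921e+07
= 91.5647 nm

91.5647


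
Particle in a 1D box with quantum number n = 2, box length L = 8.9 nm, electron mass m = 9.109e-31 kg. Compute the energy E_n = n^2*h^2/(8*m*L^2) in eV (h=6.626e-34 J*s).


E = n^2 * h^2 / (8 * m * L^2)
= 2^2 * (6.626e-34)^2 / (8 * 9.109e-31 * (8.9e-9)^2)
= 4 * 4.3904e-67 / (8 * 9.109e-31 * 7.9210e-17)
= 3.0424e-21 J
= 0.019 eV

0.019


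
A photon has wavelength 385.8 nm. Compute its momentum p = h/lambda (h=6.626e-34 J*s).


p = h / lambda
= 6.626e-34 / (385.8e-9)
= 6.626e-34 / 3.8580e-07
= 1.7175e-27 kg*m/s

1.7175e-27


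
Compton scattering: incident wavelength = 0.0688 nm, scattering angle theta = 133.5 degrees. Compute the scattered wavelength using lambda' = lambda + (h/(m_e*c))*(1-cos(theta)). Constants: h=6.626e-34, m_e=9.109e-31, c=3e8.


Compton wavelength: h/(m_e*c) = 2.4247e-12 m
d_lambda = 2.4247e-12 * (1 - cos(133.5 deg))
= 2.4247e-12 * 1.688355
= 4.0938e-12 m = 0.004094 nm
lambda' = 0.0688 + 0.004094
= 0.072894 nm

0.072894


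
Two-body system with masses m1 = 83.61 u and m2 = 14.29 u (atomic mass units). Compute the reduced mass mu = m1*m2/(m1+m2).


mu = m1 * m2 / (m1 + m2)
= 83.61 * 14.29 / (83.61 + 14.29)
= 1194.7869 / 97.9
= 12.2042 u

12.2042


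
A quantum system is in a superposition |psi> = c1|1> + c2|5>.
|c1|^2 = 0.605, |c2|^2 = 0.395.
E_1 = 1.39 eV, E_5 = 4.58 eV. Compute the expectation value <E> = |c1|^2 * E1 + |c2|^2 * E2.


<E> = |c1|^2 * E1 + |c2|^2 * E2
= 0.605 * 1.39 + 0.395 * 4.58
= 0.8409 + 1.8091
= 2.6501 eV

2.6501


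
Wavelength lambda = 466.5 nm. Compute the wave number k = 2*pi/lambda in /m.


k = 2 * pi / lambda
= 6.2832 / (466.5e-9)
= 6.2832 / 4.6650e-07
= 1.3469e+07 /m

1.3469e+07


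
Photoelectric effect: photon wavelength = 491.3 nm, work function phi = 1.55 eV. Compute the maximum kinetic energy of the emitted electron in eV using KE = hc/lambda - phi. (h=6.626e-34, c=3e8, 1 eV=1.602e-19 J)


E_photon = hc / lambda
= (6.626e-34)(3e8) / (491.3e-9)
= 4.0460e-19 J
= 2.5256 eV
KE = E_photon - phi
= 2.5256 - 1.55
= 0.9756 eV

0.9756


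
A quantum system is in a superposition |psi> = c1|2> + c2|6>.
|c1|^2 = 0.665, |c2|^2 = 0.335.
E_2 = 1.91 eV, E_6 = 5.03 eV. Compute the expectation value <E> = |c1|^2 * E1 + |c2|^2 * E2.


<E> = |c1|^2 * E1 + |c2|^2 * E2
= 0.665 * 1.91 + 0.335 * 5.03
= 1.2702 + 1.6851
= 2.9552 eV

2.9552


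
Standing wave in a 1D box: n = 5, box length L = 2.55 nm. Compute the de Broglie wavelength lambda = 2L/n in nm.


lambda = 2L / n
= 2 * 2.55 / 5
= 5.1 / 5
= 1.02 nm

1.02


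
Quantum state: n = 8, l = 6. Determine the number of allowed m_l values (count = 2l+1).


m_l ranges from -l to +l in integer steps
So m_l goes from -6 to +6
Count = 2l + 1 = 2*6 + 1
= 13

13


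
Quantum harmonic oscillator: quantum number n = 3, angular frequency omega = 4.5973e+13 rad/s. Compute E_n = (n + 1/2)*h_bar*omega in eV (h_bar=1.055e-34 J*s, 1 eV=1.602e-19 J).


E = (n + 1/2) * h_bar * omega
= (3 + 0.5) * 1.055e-34 * 4.5973e+13
= 3.5 * 4.8502e-21
= 1.6976e-20 J
= 0.106 eV

0.106


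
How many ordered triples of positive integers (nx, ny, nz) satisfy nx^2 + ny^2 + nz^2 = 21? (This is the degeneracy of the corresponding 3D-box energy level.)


Enumerate all (nx, ny, nz) with nx^2 + ny^2 + nz^2 = 21:
(1,2,4)
(1,4,2)
(2,1,4)
(2,4,1)
(4,1,2)
(4,2,1)
Total degeneracy = 6

6


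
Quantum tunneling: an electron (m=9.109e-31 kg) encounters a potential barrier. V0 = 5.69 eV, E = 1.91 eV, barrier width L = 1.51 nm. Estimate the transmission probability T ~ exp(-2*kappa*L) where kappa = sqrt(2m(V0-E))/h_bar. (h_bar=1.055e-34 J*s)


V0 - E = 3.78 eV = 6.0556e-19 J
kappa = sqrt(2 * m * (V0-E)) / h_bar
= sqrt(2 * 9.109e-31 * 6.0556e-19) / 1.055e-34
= 9.9558e+09 /m
2*kappa*L = 2 * 9.9558e+09 * 1.51e-9
= 30.0664
T = exp(-30.0664) = 8.756119e-14

8.756119e-14


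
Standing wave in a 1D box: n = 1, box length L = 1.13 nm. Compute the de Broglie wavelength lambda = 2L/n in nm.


lambda = 2L / n
= 2 * 1.13 / 1
= 2.26 / 1
= 2.26 nm

2.26


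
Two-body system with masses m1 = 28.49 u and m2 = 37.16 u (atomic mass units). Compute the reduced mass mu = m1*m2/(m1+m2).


mu = m1 * m2 / (m1 + m2)
= 28.49 * 37.16 / (28.49 + 37.16)
= 1058.6884 / 65.65
= 16.1263 u

16.1263


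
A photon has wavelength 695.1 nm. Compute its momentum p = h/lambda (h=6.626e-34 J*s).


p = h / lambda
= 6.626e-34 / (695.1e-9)
= 6.626e-34 / 6.9510e-07
= 9.5324e-28 kg*m/s

9.5324e-28


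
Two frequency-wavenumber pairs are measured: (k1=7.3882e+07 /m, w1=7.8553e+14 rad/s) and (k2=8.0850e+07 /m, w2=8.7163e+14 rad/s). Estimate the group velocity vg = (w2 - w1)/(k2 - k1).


vg = (w2 - w1) / (k2 - k1)
= (8.7163e+14 - 7.8553e+14) / (8.0850e+07 - 7.3882e+07)
= 8.6100e+13 / 6.9680e+06
= 1.2356e+07 m/s

1.2356e+07


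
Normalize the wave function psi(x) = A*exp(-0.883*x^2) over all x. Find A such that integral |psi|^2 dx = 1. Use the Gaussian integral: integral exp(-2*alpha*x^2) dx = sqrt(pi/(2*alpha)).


integral |psi|^2 dx = A^2 * sqrt(pi/(2*alpha)) = 1
A^2 = sqrt(2*alpha/pi)
= sqrt(2 * 0.883 / pi)
= 0.749757
A = sqrt(0.749757)
= 0.8659

0.8659


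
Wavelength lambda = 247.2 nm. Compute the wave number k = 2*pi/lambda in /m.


k = 2 * pi / lambda
= 6.2832 / (247.2e-9)
= 6.2832 / 2.4720e-07
= 2.5417e+07 /m

2.5417e+07


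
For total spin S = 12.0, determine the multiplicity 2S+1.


Spin multiplicity = 2S + 1
= 2 * 12.0 + 1
= 24.0 + 1
= 25

25


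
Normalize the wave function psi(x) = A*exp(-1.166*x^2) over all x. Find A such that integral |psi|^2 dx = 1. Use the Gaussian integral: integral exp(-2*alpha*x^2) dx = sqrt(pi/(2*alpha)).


integral |psi|^2 dx = A^2 * sqrt(pi/(2*alpha)) = 1
A^2 = sqrt(2*alpha/pi)
= sqrt(2 * 1.166 / pi)
= 0.861568
A = sqrt(0.861568)
= 0.9282

0.9282


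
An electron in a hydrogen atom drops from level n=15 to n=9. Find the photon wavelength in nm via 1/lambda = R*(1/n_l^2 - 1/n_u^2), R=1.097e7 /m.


1/lambda = R * (1/n_l^2 - 1/n_u^2)
= 1.097e7 * (1/9^2 - 1/15^2)
= 1.097e7 * (0.012346 - 0.004444)
= 1.097e7 * 0.007901
= 8.6677e+04 /m
lambda = 1 / 8.6677e+04 = 11537.1468 nm

11537.1468


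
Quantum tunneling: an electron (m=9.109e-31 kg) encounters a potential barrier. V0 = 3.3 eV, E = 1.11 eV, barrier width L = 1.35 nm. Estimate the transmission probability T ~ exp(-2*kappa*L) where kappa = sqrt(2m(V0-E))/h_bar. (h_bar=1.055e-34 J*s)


V0 - E = 2.19 eV = 3.5084e-19 J
kappa = sqrt(2 * m * (V0-E)) / h_bar
= sqrt(2 * 9.109e-31 * 3.5084e-19) / 1.055e-34
= 7.5779e+09 /m
2*kappa*L = 2 * 7.5779e+09 * 1.35e-9
= 20.4604
T = exp(-20.4604) = 1.300600e-09

1.300600e-09


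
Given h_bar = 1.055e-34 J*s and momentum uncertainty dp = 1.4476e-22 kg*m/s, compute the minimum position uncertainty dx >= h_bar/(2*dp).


dx = h_bar / (2 * dp)
= 1.055e-34 / (2 * 1.4476e-22)
= 1.055e-34 / 2.8952e-22
= 3.6440e-13 m

3.6440e-13


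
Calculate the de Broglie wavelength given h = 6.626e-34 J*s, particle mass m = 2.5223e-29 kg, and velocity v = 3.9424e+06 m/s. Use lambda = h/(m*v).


lambda = h / (m * v)
= 6.626e-34 / (2.5223e-29 * 3.9424e+06)
= 6.626e-34 / 9.9439e-23
= 6.6634e-12 m

6.6634e-12


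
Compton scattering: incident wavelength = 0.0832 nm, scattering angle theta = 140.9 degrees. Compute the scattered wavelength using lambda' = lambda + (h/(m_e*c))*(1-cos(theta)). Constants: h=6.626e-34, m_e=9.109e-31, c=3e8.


Compton wavelength: h/(m_e*c) = 2.4247e-12 m
d_lambda = 2.4247e-12 * (1 - cos(140.9 deg))
= 2.4247e-12 * 1.776046
= 4.3064e-12 m = 0.004306 nm
lambda' = 0.0832 + 0.004306
= 0.087506 nm

0.087506


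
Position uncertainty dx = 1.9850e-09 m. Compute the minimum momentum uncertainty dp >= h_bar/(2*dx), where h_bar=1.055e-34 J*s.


dp = h_bar / (2 * dx)
= 1.055e-34 / (2 * 1.9850e-09)
= 1.055e-34 / 3.9700e-09
= 2.6574e-26 kg*m/s

2.6574e-26


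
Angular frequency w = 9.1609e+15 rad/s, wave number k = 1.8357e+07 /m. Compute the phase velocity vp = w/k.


vp = w / k
= 9.1609e+15 / 1.8357e+07
= 4.9904e+08 m/s

4.9904e+08


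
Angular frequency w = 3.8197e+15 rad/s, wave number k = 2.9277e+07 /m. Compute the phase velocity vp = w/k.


vp = w / k
= 3.8197e+15 / 2.9277e+07
= 1.3047e+08 m/s

1.3047e+08


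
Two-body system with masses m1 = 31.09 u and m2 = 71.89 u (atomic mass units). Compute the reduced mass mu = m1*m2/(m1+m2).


mu = m1 * m2 / (m1 + m2)
= 31.09 * 71.89 / (31.09 + 71.89)
= 2235.0601 / 102.98
= 21.7038 u

21.7038


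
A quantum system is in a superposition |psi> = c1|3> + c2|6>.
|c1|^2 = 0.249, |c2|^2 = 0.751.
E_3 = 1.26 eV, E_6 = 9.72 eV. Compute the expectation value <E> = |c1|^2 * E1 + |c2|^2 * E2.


<E> = |c1|^2 * E1 + |c2|^2 * E2
= 0.249 * 1.26 + 0.751 * 9.72
= 0.3137 + 7.2997
= 7.6135 eV

7.6135


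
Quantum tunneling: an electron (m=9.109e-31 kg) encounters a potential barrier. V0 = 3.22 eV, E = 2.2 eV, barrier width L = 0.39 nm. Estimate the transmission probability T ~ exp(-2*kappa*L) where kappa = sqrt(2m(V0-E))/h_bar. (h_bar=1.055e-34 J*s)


V0 - E = 1.02 eV = 1.6340e-19 J
kappa = sqrt(2 * m * (V0-E)) / h_bar
= sqrt(2 * 9.109e-31 * 1.6340e-19) / 1.055e-34
= 5.1717e+09 /m
2*kappa*L = 2 * 5.1717e+09 * 0.39e-9
= 4.0339
T = exp(-4.0339) = 1.770536e-02

1.770536e-02


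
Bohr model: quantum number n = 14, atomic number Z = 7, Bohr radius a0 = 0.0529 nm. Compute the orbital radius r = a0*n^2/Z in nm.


r = a0 * n^2 / Z
= 0.0529 * 14^2 / 7
= 0.0529 * 196 / 7
= 1.4812 nm

1.4812


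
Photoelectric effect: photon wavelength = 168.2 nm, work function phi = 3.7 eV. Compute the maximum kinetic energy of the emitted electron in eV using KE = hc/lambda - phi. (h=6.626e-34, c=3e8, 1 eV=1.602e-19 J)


E_photon = hc / lambda
= (6.626e-34)(3e8) / (168.2e-9)
= 1.1818e-18 J
= 7.3771 eV
KE = E_photon - phi
= 7.3771 - 3.7
= 3.6771 eV

3.6771


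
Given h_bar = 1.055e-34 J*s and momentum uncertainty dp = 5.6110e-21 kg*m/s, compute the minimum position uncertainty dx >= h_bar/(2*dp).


dx = h_bar / (2 * dp)
= 1.055e-34 / (2 * 5.6110e-21)
= 1.055e-34 / 1.1222e-20
= 9.4012e-15 m

9.4012e-15


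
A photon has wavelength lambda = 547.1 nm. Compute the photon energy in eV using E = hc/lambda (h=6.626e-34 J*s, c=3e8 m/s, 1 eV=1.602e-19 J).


E = hc / lambda
= (6.626e-34)(3e8) / (547.1e-9)
= 1.9878e-25 / 5.4710e-07
= 3.6333e-19 J
Converting to eV: 3.6333e-19 / 1.602e-19
= 2.268 eV

2.268


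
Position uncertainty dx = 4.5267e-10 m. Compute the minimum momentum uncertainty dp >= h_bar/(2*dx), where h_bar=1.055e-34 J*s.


dp = h_bar / (2 * dx)
= 1.055e-34 / (2 * 4.5267e-10)
= 1.055e-34 / 9.0534e-10
= 1.1653e-25 kg*m/s

1.1653e-25


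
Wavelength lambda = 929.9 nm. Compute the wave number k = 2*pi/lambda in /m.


k = 2 * pi / lambda
= 6.2832 / (929.9e-9)
= 6.2832 / 9.2990e-07
= 6.7568e+06 /m

6.7568e+06


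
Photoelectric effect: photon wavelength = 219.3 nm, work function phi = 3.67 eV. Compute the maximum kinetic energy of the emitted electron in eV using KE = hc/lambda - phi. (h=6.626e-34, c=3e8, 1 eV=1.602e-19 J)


E_photon = hc / lambda
= (6.626e-34)(3e8) / (219.3e-9)
= 9.0643e-19 J
= 5.6581 eV
KE = E_photon - phi
= 5.6581 - 3.67
= 1.9881 eV

1.9881


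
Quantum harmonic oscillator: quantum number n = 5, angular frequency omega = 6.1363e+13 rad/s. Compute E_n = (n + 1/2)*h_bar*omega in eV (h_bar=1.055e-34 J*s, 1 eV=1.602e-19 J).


E = (n + 1/2) * h_bar * omega
= (5 + 0.5) * 1.055e-34 * 6.1363e+13
= 5.5 * 6.4738e-21
= 3.5606e-20 J
= 0.2223 eV

0.2223


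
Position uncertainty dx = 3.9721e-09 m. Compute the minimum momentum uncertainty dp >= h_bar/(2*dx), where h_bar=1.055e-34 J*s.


dp = h_bar / (2 * dx)
= 1.055e-34 / (2 * 3.9721e-09)
= 1.055e-34 / 7.9442e-09
= 1.3280e-26 kg*m/s

1.3280e-26


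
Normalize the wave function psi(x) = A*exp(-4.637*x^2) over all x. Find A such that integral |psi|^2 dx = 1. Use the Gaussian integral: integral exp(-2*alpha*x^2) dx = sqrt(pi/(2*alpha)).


integral |psi|^2 dx = A^2 * sqrt(pi/(2*alpha)) = 1
A^2 = sqrt(2*alpha/pi)
= sqrt(2 * 4.637 / pi)
= 1.71814
A = sqrt(1.71814)
= 1.3108

1.3108


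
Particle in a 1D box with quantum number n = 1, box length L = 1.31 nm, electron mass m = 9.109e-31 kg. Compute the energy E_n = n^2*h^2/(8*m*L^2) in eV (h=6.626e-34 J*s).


E = n^2 * h^2 / (8 * m * L^2)
= 1^2 * (6.626e-34)^2 / (8 * 9.109e-31 * (1.31e-9)^2)
= 1 * 4.3904e-67 / (8 * 9.109e-31 * 1.7161e-18)
= 3.5107e-20 J
= 0.2191 eV

0.2191


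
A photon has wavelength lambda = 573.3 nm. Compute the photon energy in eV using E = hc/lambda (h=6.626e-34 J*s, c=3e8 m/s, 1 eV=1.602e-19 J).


E = hc / lambda
= (6.626e-34)(3e8) / (573.3e-9)
= 1.9878e-25 / 5.7330e-07
= 3.4673e-19 J
Converting to eV: 3.4673e-19 / 1.602e-19
= 2.1644 eV

2.1644


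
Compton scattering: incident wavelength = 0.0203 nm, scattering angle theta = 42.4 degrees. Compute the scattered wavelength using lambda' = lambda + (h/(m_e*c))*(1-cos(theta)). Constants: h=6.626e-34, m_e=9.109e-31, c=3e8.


Compton wavelength: h/(m_e*c) = 2.4247e-12 m
d_lambda = 2.4247e-12 * (1 - cos(42.4 deg))
= 2.4247e-12 * 0.261545
= 6.3417e-13 m = 0.000634 nm
lambda' = 0.0203 + 0.000634
= 0.020934 nm

0.020934


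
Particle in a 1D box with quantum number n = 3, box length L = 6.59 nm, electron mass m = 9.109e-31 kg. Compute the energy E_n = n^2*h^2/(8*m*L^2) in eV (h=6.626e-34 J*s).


E = n^2 * h^2 / (8 * m * L^2)
= 3^2 * (6.626e-34)^2 / (8 * 9.109e-31 * (6.59e-9)^2)
= 9 * 4.3904e-67 / (8 * 9.109e-31 * 4.3428e-17)
= 1.2486e-20 J
= 0.0779 eV

0.0779


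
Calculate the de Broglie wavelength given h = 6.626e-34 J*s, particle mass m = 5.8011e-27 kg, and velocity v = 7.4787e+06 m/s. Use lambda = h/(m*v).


lambda = h / (m * v)
= 6.626e-34 / (5.8011e-27 * 7.4787e+06)
= 6.626e-34 / 4.3385e-20
= 1.5273e-14 m

1.5273e-14


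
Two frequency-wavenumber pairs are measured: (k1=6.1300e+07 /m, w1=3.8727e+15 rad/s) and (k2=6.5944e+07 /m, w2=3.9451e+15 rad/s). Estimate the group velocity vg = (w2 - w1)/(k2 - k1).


vg = (w2 - w1) / (k2 - k1)
= (3.9451e+15 - 3.8727e+15) / (6.5944e+07 - 6.1300e+07)
= 7.2400e+13 / 4.6440e+06
= 1.5590e+07 m/s

1.5590e+07


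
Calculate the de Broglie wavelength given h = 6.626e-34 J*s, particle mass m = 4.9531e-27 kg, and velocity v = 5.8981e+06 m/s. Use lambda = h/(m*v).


lambda = h / (m * v)
= 6.626e-34 / (4.9531e-27 * 5.8981e+06)
= 6.626e-34 / 2.9214e-20
= 2.2681e-14 m

2.2681e-14


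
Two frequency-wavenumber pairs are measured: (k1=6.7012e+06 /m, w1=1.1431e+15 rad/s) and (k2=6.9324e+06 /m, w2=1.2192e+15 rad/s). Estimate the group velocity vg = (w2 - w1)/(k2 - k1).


vg = (w2 - w1) / (k2 - k1)
= (1.2192e+15 - 1.1431e+15) / (6.9324e+06 - 6.7012e+06)
= 7.6100e+13 / 2.3120e+05
= 3.2915e+08 m/s

3.2915e+08


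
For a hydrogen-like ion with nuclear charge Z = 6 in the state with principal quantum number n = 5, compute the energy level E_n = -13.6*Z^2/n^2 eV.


E_n = -13.6 * Z^2 / n^2
= -13.6 * 6^2 / 5^2
= -13.6 * 36 / 25
= -19.584 eV

-19.584


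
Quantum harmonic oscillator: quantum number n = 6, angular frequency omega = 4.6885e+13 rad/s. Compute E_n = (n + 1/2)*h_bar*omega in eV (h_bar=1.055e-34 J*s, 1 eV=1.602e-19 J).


E = (n + 1/2) * h_bar * omega
= (6 + 0.5) * 1.055e-34 * 4.6885e+13
= 6.5 * 4.9464e-21
= 3.2151e-20 J
= 0.2007 eV

0.2007


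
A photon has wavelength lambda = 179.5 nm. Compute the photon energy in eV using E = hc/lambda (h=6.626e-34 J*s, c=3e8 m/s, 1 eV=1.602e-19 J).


E = hc / lambda
= (6.626e-34)(3e8) / (179.5e-9)
= 1.9878e-25 / 1.7950e-07
= 1.1074e-18 J
Converting to eV: 1.1074e-18 / 1.602e-19
= 6.9127 eV

6.9127


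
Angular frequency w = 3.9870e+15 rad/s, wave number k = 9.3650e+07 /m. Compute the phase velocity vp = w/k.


vp = w / k
= 3.9870e+15 / 9.3650e+07
= 4.2573e+07 m/s

4.2573e+07


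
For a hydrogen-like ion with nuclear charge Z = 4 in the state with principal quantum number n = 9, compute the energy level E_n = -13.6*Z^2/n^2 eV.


E_n = -13.6 * Z^2 / n^2
= -13.6 * 4^2 / 9^2
= -13.6 * 16 / 81
= -2.6864 eV

-2.6864


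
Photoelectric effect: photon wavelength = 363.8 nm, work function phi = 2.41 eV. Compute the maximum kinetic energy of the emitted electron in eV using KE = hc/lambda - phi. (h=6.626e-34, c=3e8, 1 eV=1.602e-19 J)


E_photon = hc / lambda
= (6.626e-34)(3e8) / (363.8e-9)
= 5.4640e-19 J
= 3.4107 eV
KE = E_photon - phi
= 3.4107 - 2.41
= 1.0007 eV

1.0007


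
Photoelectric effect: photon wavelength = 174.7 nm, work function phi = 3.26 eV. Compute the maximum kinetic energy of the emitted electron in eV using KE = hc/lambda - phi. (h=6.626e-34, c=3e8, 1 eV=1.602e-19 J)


E_photon = hc / lambda
= (6.626e-34)(3e8) / (174.7e-9)
= 1.1378e-18 J
= 7.1026 eV
KE = E_photon - phi
= 7.1026 - 3.26
= 3.8426 eV

3.8426


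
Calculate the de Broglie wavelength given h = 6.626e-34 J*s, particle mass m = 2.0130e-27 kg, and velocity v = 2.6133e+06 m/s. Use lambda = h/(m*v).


lambda = h / (m * v)
= 6.626e-34 / (2.0130e-27 * 2.6133e+06)
= 6.626e-34 / 5.2606e-21
= 1.2596e-13 m

1.2596e-13


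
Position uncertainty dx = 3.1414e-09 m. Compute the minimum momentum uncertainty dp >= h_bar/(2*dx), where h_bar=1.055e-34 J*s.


dp = h_bar / (2 * dx)
= 1.055e-34 / (2 * 3.1414e-09)
= 1.055e-34 / 6.2828e-09
= 1.6792e-26 kg*m/s

1.6792e-26


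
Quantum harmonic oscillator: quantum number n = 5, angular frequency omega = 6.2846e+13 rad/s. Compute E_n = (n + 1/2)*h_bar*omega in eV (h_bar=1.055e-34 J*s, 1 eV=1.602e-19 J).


E = (n + 1/2) * h_bar * omega
= (5 + 0.5) * 1.055e-34 * 6.2846e+13
= 5.5 * 6.6303e-21
= 3.6466e-20 J
= 0.2276 eV

0.2276


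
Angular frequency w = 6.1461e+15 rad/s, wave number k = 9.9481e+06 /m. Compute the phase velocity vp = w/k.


vp = w / k
= 6.1461e+15 / 9.9481e+06
= 6.1782e+08 m/s

6.1782e+08


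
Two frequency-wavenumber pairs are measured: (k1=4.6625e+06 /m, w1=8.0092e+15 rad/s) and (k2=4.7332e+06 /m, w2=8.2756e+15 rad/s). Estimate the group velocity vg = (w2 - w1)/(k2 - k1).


vg = (w2 - w1) / (k2 - k1)
= (8.2756e+15 - 8.0092e+15) / (4.7332e+06 - 4.6625e+06)
= 2.6640e+14 / 7.0700e+04
= 3.7680e+09 m/s

3.7680e+09


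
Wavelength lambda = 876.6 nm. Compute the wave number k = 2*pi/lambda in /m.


k = 2 * pi / lambda
= 6.2832 / (876.6e-9)
= 6.2832 / 8.7660e-07
= 7.1677e+06 /m

7.1677e+06


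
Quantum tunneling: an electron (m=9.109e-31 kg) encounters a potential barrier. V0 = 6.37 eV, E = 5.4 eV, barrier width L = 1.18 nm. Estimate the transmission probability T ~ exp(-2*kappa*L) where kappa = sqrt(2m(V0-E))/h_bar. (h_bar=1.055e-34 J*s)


V0 - E = 0.97 eV = 1.5539e-19 J
kappa = sqrt(2 * m * (V0-E)) / h_bar
= sqrt(2 * 9.109e-31 * 1.5539e-19) / 1.055e-34
= 5.0433e+09 /m
2*kappa*L = 2 * 5.0433e+09 * 1.18e-9
= 11.9022
T = exp(-11.9022) = 6.775525e-06

6.775525e-06


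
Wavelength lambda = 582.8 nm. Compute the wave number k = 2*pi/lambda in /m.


k = 2 * pi / lambda
= 6.2832 / (582.8e-9)
= 6.2832 / 5.8280e-07
= 1.0781e+07 /m

1.0781e+07


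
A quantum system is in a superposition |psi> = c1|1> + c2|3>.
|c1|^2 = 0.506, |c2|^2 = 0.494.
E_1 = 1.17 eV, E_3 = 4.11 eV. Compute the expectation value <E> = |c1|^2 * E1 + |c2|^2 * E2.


<E> = |c1|^2 * E1 + |c2|^2 * E2
= 0.506 * 1.17 + 0.494 * 4.11
= 0.592 + 2.0303
= 2.6224 eV

2.6224


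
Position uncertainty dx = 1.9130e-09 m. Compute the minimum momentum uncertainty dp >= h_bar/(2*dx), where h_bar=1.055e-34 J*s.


dp = h_bar / (2 * dx)
= 1.055e-34 / (2 * 1.9130e-09)
= 1.055e-34 / 3.8260e-09
= 2.7574e-26 kg*m/s

2.7574e-26


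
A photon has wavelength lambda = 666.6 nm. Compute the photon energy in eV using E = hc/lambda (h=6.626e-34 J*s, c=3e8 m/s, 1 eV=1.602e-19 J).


E = hc / lambda
= (6.626e-34)(3e8) / (666.6e-9)
= 1.9878e-25 / 6.6660e-07
= 2.9820e-19 J
Converting to eV: 2.9820e-19 / 1.602e-19
= 1.8614 eV

1.8614


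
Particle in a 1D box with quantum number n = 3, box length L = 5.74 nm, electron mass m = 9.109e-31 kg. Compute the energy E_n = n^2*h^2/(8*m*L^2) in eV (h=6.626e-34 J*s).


E = n^2 * h^2 / (8 * m * L^2)
= 3^2 * (6.626e-34)^2 / (8 * 9.109e-31 * (5.74e-9)^2)
= 9 * 4.3904e-67 / (8 * 9.109e-31 * 3.2948e-17)
= 1.6457e-20 J
= 0.1027 eV

0.1027


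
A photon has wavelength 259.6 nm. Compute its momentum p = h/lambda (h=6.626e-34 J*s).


p = h / lambda
= 6.626e-34 / (259.6e-9)
= 6.626e-34 / 2.5960e-07
= 2.5524e-27 kg*m/s

2.5524e-27


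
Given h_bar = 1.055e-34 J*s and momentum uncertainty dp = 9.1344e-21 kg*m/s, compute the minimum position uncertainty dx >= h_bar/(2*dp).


dx = h_bar / (2 * dp)
= 1.055e-34 / (2 * 9.1344e-21)
= 1.055e-34 / 1.8269e-20
= 5.7749e-15 m

5.7749e-15


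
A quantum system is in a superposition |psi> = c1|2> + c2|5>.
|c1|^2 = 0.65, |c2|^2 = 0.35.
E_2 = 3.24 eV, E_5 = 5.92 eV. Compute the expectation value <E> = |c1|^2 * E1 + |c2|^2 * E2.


<E> = |c1|^2 * E1 + |c2|^2 * E2
= 0.65 * 3.24 + 0.35 * 5.92
= 2.106 + 2.072
= 4.178 eV

4.178


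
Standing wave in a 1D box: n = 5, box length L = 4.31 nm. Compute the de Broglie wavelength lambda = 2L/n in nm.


lambda = 2L / n
= 2 * 4.31 / 5
= 8.62 / 5
= 1.724 nm

1.724


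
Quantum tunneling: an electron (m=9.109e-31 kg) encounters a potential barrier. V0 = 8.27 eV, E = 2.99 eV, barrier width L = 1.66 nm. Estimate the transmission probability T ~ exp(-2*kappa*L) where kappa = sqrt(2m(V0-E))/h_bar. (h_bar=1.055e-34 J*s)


V0 - E = 5.28 eV = 8.4586e-19 J
kappa = sqrt(2 * m * (V0-E)) / h_bar
= sqrt(2 * 9.109e-31 * 8.4586e-19) / 1.055e-34
= 1.1766e+10 /m
2*kappa*L = 2 * 1.1766e+10 * 1.66e-9
= 39.0647
T = exp(-39.0647) = 1.082501e-17

1.082501e-17
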